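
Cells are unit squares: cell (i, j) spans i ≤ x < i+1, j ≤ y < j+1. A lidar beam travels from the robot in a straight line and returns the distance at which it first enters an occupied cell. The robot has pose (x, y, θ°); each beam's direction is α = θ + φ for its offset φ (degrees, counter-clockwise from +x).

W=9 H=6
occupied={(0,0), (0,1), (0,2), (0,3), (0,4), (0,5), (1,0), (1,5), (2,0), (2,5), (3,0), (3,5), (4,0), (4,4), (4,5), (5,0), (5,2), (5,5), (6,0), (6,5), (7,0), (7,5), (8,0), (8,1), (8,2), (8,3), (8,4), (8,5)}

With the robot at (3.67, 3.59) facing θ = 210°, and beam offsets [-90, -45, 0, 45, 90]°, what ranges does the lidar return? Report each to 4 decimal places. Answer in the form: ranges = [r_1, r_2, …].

ranges = [1.6281, 2.7642, 3.0831, 2.6814, 2.9907]

beam 1: φ=-90°, α=120°
  cosα=-0.5000 sinα=0.8660 | (3,3) | tMaxX 1.3400 tMaxY 0.4734 | tΔX 2.0000 tΔY 1.1547
    t=0.4734 [y] (3,4)
    t=1.3400 [x] (2,4)
    t=1.6281 [y] (2,5) — stop
  → r_1 = 1.6281
beam 2: φ=-45°, α=165°
  cosα=-0.9659 sinα=0.2588 | (3,3) | tMaxX 0.6936 tMaxY 1.5841 | tΔX 1.0353 tΔY 3.8637
    t=0.6936 [x] (2,3)
    t=1.5841 [y] (2,4)
    t=1.7289 [x] (1,4)
    t=2.7642 [x] (0,4) — stop
  → r_2 = 2.7642
beam 3: φ=0°, α=210°
  cosα=-0.8660 sinα=-0.5000 | (3,3) | tMaxX 0.7736 tMaxY 1.1800 | tΔX 1.1547 tΔY 2.0000
    t=0.7736 [x] (2,3)
    t=1.1800 [y] (2,2)
    t=1.9283 [x] (1,2)
    t=3.0831 [x] (0,2) — stop
  → r_3 = 3.0831
beam 4: φ=45°, α=255°
  cosα=-0.2588 sinα=-0.9659 | (3,3) | tMaxX 2.5887 tMaxY 0.6108 | tΔX 3.8637 tΔY 1.0353
    t=0.6108 [y] (3,2)
    t=1.6461 [y] (3,1)
    t=2.5887 [x] (2,1)
    t=2.6814 [y] (2,0) — stop
  → r_4 = 2.6814
beam 5: φ=90°, α=300°
  cosα=0.5000 sinα=-0.8660 | (3,3) | tMaxX 0.6600 tMaxY 0.6813 | tΔX 2.0000 tΔY 1.1547
    t=0.6600 [x] (4,3)
    t=0.6813 [y] (4,2)
    t=1.8360 [y] (4,1)
    t=2.6600 [x] (5,1)
    t=2.9907 [y] (5,0) — stop
  → r_5 = 2.9907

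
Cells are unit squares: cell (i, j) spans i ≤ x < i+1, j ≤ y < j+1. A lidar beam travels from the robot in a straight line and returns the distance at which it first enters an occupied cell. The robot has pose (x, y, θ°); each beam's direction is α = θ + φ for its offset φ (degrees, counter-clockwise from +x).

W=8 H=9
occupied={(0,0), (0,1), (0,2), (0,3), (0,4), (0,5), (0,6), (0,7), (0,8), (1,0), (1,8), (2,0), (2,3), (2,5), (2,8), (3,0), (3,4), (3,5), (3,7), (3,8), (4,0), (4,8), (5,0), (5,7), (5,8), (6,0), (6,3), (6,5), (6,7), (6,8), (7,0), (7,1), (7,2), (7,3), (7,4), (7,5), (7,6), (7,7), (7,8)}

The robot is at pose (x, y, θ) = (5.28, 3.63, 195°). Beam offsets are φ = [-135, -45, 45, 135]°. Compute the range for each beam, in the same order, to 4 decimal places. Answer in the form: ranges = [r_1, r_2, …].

ranges = [1.5819, 1.4780, 3.0369, 0.8314]

beam 1: φ=-135°, α=60°
  direction (0.5000, 0.8660); cell (5,3); t to first gridline: x 1.4400, y 0.4272 (then +2.0000 / +1.1547)
    (5,4) via y @ 0.4272
    (6,4) via x @ 1.4400
    (6,5) via y @ 1.5819  # hit
  → r_1 = 1.5819
beam 2: φ=-45°, α=150°
  direction (-0.8660, 0.5000); cell (5,3); t to first gridline: x 0.3233, y 0.7400 (then +1.1547 / +2.0000)
    (4,3) via x @ 0.3233
    (4,4) via y @ 0.7400
    (3,4) via x @ 1.4780  # hit
  → r_2 = 1.4780
beam 3: φ=45°, α=240°
  direction (-0.5000, -0.8660); cell (5,3); t to first gridline: x 0.5600, y 0.7275 (then +2.0000 / +1.1547)
    (4,3) via x @ 0.5600
    (4,2) via y @ 0.7275
    (4,1) via y @ 1.8822
    (3,1) via x @ 2.5600
    (3,0) via y @ 3.0369  # hit
  → r_3 = 3.0369
beam 4: φ=135°, α=330°
  direction (0.8660, -0.5000); cell (5,3); t to first gridline: x 0.8314, y 1.2600 (then +1.1547 / +2.0000)
    (6,3) via x @ 0.8314  # hit
  → r_4 = 0.8314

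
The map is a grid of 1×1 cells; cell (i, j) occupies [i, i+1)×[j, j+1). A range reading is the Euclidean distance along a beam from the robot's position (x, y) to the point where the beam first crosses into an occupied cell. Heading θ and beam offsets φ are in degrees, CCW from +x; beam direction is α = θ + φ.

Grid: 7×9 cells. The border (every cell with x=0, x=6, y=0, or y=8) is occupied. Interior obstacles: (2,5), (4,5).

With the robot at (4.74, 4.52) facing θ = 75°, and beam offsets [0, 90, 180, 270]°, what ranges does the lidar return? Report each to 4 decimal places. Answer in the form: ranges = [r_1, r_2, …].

ranges = [0.4969, 1.8546, 3.6442, 1.3044]

beam 1: φ=0°, α=75°
  dir = (cos 75°, sin 75°) = (0.2588, 0.9659); from cell (4,4)
  next x-line at t=1.0046, next y-line at t=0.4969; Δt_x=3.8637, Δt_y=1.0353
    y: enter (4,5) at t=0.4969 ← occupied
  → r_1 = 0.4969
beam 2: φ=90°, α=165°
  dir = (cos 165°, sin 165°) = (-0.9659, 0.2588); from cell (4,4)
  next x-line at t=0.7661, next y-line at t=1.8546; Δt_x=1.0353, Δt_y=3.8637
    x: enter (3,4) at t=0.7661
    x: enter (2,4) at t=1.8014
    y: enter (2,5) at t=1.8546 ← occupied
  → r_2 = 1.8546
beam 3: φ=180°, α=255°
  dir = (cos 255°, sin 255°) = (-0.2588, -0.9659); from cell (4,4)
  next x-line at t=2.8591, next y-line at t=0.5383; Δt_x=3.8637, Δt_y=1.0353
    y: enter (4,3) at t=0.5383
    y: enter (4,2) at t=1.5736
    y: enter (4,1) at t=2.6089
    x: enter (3,1) at t=2.8591
    y: enter (3,0) at t=3.6442 ← occupied
  → r_3 = 3.6442
beam 4: φ=270°, α=345°
  dir = (cos 345°, sin 345°) = (0.9659, -0.2588); from cell (4,4)
  next x-line at t=0.2692, next y-line at t=2.0091; Δt_x=1.0353, Δt_y=3.8637
    x: enter (5,4) at t=0.2692
    x: enter (6,4) at t=1.3044 ← occupied
  → r_4 = 1.3044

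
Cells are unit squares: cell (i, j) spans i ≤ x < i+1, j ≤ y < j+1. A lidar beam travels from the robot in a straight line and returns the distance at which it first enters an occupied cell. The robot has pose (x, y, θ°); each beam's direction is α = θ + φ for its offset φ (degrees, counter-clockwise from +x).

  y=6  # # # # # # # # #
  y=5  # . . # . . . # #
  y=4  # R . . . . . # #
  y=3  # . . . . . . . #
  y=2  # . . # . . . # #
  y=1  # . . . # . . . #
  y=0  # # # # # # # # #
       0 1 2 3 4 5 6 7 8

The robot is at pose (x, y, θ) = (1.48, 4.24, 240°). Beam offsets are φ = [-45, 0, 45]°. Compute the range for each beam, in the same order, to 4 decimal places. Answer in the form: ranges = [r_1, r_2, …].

ranges = [0.4969, 0.9600, 3.3543]

beam 1: φ=-45°, α=195°
  d=(-0.9659,-0.2588)  start (1,4)  tX=0.4969 tY=0.9273  stride 1/|dx|=1.0353 1/|dy|=3.8637
    cross x-line → (0,4), t=0.4969 (wall)
  → r_1 = 0.4969
beam 2: φ=0°, α=240°
  d=(-0.5000,-0.8660)  start (1,4)  tX=0.9600 tY=0.2771  stride 1/|dx|=2.0000 1/|dy|=1.1547
    cross y-line → (1,3), t=0.2771
    cross x-line → (0,3), t=0.9600 (wall)
  → r_2 = 0.9600
beam 3: φ=45°, α=285°
  d=(0.2588,-0.9659)  start (1,4)  tX=2.0091 tY=0.2485  stride 1/|dx|=3.8637 1/|dy|=1.0353
    cross y-line → (1,3), t=0.2485
    cross y-line → (1,2), t=1.2837
    cross x-line → (2,2), t=2.0091
    cross y-line → (2,1), t=2.3190
    cross y-line → (2,0), t=3.3543 (wall)
  → r_3 = 3.3543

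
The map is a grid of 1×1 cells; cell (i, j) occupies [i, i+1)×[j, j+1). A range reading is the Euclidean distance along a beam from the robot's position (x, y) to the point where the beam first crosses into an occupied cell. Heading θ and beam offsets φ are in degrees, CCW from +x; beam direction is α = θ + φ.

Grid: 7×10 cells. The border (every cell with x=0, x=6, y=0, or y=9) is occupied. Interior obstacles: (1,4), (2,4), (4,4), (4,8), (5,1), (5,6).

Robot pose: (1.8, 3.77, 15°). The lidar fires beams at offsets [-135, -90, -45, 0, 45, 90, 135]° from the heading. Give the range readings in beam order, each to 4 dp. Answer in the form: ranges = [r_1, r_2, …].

ranges = [1.6000, 2.8677, 3.6950, 0.8887, 0.2656, 0.2381, 0.4600]

beam 1: φ=-135°, α=240°
  dir = (cos 240°, sin 240°) = (-0.5000, -0.8660); from cell (1,3)
  next x-line at t=1.6000, next y-line at t=0.8891; Δt_x=2.0000, Δt_y=1.1547
    y: enter (1,2) at t=0.8891
    x: enter (0,2) at t=1.6000 ← occupied
  → r_1 = 1.6000
beam 2: φ=-90°, α=285°
  dir = (cos 285°, sin 285°) = (0.2588, -0.9659); from cell (1,3)
  next x-line at t=0.7727, next y-line at t=0.7972; Δt_x=3.8637, Δt_y=1.0353
    x: enter (2,3) at t=0.7727
    y: enter (2,2) at t=0.7972
    y: enter (2,1) at t=1.8324
    y: enter (2,0) at t=2.8677 ← occupied
  → r_2 = 2.8677
beam 3: φ=-45°, α=330°
  dir = (cos 330°, sin 330°) = (0.8660, -0.5000); from cell (1,3)
  next x-line at t=0.2309, next y-line at t=1.5400; Δt_x=1.1547, Δt_y=2.0000
    x: enter (2,3) at t=0.2309
    x: enter (3,3) at t=1.3856
    y: enter (3,2) at t=1.5400
    x: enter (4,2) at t=2.5403
    y: enter (4,1) at t=3.5400
    x: enter (5,1) at t=3.6950 ← occupied
  → r_3 = 3.6950
beam 4: φ=0°, α=15°
  dir = (cos 15°, sin 15°) = (0.9659, 0.2588); from cell (1,3)
  next x-line at t=0.2071, next y-line at t=0.8887; Δt_x=1.0353, Δt_y=3.8637
    x: enter (2,3) at t=0.2071
    y: enter (2,4) at t=0.8887 ← occupied
  → r_4 = 0.8887
beam 5: φ=45°, α=60°
  dir = (cos 60°, sin 60°) = (0.5000, 0.8660); from cell (1,3)
  next x-line at t=0.4000, next y-line at t=0.2656; Δt_x=2.0000, Δt_y=1.1547
    y: enter (1,4) at t=0.2656 ← occupied
  → r_5 = 0.2656
beam 6: φ=90°, α=105°
  dir = (cos 105°, sin 105°) = (-0.2588, 0.9659); from cell (1,3)
  next x-line at t=3.0910, next y-line at t=0.2381; Δt_x=3.8637, Δt_y=1.0353
    y: enter (1,4) at t=0.2381 ← occupied
  → r_6 = 0.2381
beam 7: φ=135°, α=150°
  dir = (cos 150°, sin 150°) = (-0.8660, 0.5000); from cell (1,3)
  next x-line at t=0.9238, next y-line at t=0.4600; Δt_x=1.1547, Δt_y=2.0000
    y: enter (1,4) at t=0.4600 ← occupied
  → r_7 = 0.4600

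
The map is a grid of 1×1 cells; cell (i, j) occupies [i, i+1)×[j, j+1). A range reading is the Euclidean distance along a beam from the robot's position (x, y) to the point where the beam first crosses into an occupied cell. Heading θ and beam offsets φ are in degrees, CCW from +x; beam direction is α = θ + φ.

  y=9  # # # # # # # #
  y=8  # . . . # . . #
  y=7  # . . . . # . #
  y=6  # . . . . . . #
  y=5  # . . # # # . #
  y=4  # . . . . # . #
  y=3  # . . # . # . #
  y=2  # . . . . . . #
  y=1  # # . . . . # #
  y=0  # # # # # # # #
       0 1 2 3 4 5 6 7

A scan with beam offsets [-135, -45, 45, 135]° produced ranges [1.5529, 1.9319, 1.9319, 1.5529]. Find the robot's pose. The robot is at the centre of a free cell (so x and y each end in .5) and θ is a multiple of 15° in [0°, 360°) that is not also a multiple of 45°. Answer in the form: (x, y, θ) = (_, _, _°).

(x, y, θ) = (2.5, 7.5, 330°)

The pose lattice has 38·16 = 608 candidates. Test each by forward raycasting.
  (1.5, 3.5, 195°): beam 1 = 5.1962 ≠ 1.5529 ✗
  (2.5, 7.5, 15°): beam 1 = 3.0000 ≠ 1.5529 ✗
  (1.5, 5.5, 300°): beam 1 = 0.5176 ≠ 1.5529 ✗
  …
  (2.5, 7.5, 330°): r_1=1.5529, r_2=1.9319, r_3=1.9319, r_4=1.5529 — all match ✓
No second candidate reproduces the full scan.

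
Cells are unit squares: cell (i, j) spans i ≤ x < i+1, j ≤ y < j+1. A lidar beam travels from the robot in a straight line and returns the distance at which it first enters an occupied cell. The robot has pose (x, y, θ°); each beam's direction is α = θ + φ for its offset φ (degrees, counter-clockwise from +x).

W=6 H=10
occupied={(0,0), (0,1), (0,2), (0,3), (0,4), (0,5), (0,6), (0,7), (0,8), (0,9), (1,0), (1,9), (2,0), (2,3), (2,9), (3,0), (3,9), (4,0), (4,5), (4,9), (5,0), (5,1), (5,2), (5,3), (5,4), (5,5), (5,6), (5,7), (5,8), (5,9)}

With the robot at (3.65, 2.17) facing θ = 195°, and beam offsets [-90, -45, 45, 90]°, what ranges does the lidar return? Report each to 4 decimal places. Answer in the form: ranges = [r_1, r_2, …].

beam 1: φ=-90°, α=105°
  d=(-0.2588,0.9659)  start (3,2)  tX=2.5114 tY=0.8593  stride 1/|dx|=3.8637 1/|dy|=1.0353
    cross y-line → (3,3), t=0.8593
    cross y-line → (3,4), t=1.8946
    cross x-line → (2,4), t=2.5114
    cross y-line → (2,5), t=2.9298
    cross y-line → (2,6), t=3.9651
    cross y-line → (2,7), t=5.0004
    cross y-line → (2,8), t=6.0357
    cross x-line → (1,8), t=6.3751
    cross y-line → (1,9), t=7.0709 (wall)
  → r_1 = 7.0709
beam 2: φ=-45°, α=150°
  d=(-0.8660,0.5000)  start (3,2)  tX=0.7506 tY=1.6600  stride 1/|dx|=1.1547 1/|dy|=2.0000
    cross x-line → (2,2), t=0.7506
    cross y-line → (2,3), t=1.6600 (wall)
  → r_2 = 1.6600
beam 3: φ=45°, α=240°
  d=(-0.5000,-0.8660)  start (3,2)  tX=1.3000 tY=0.1963  stride 1/|dx|=2.0000 1/|dy|=1.1547
    cross y-line → (3,1), t=0.1963
    cross x-line → (2,1), t=1.3000
    cross y-line → (2,0), t=1.3510 (wall)
  → r_3 = 1.3510
beam 4: φ=90°, α=285°
  d=(0.2588,-0.9659)  start (3,2)  tX=1.3523 tY=0.1760  stride 1/|dx|=3.8637 1/|dy|=1.0353
    cross y-line → (3,1), t=0.1760
    cross y-line → (3,0), t=1.2113 (wall)
  → r_4 = 1.2113

ranges = [7.0709, 1.6600, 1.3510, 1.2113]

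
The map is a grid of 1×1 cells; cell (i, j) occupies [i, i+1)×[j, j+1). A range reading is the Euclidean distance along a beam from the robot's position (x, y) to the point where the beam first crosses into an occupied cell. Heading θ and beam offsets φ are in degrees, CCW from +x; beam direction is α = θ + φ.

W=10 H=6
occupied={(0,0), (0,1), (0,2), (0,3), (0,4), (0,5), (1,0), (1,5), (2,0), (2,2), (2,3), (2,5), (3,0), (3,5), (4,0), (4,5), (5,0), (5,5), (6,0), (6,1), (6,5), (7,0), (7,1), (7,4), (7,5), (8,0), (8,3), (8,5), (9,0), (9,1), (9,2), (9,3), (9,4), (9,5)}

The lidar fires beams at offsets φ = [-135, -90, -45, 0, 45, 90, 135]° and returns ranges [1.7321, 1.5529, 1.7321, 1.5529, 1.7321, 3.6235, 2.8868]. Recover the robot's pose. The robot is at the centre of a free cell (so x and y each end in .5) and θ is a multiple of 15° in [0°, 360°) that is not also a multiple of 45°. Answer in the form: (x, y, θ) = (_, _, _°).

The pose lattice has 26·16 = 416 candidates. Test each by forward raycasting.
  (5.5, 2.5, 105°): beam 1 = 1.0000 ≠ 1.7321 ✗
  (3.5, 2.5, 240°): beam 1 = 2.5882 ≠ 1.7321 ✗
  (4.5, 3.5, 330°): beam 1 = 1.5529 ≠ 1.7321 ✗
  (6.5, 4.5, 255°): beam 1 = 0.5774 ≠ 1.7321 ✗
  …
  (4.5, 2.5, 285°): r_1=1.7321, r_2=1.5529, r_3=1.7321, r_4=1.5529, r_5=1.7321, r_6=3.6235, r_7=2.8868 — all match ✓
No second candidate reproduces the full scan.

(x, y, θ) = (4.5, 2.5, 285°)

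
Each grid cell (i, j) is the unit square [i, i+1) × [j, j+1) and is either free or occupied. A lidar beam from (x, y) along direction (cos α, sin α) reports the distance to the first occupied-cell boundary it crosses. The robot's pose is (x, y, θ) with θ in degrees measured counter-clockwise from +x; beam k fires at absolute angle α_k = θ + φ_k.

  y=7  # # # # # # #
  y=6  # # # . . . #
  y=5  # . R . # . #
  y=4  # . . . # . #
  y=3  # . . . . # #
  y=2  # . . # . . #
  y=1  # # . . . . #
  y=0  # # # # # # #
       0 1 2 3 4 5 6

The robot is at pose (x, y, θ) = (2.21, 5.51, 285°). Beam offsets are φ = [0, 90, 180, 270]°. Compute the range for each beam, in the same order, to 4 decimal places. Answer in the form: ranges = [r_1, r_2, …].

beam 1: φ=0°, α=285°
  d=(0.2588,-0.9659)  start (2,5)  tX=3.0523 tY=0.5280  stride 1/|dx|=3.8637 1/|dy|=1.0353
    cross y-line → (2,4), t=0.5280
    cross y-line → (2,3), t=1.5633
    cross y-line → (2,2), t=2.5985
    cross x-line → (3,2), t=3.0523 (wall)
  → r_1 = 3.0523
beam 2: φ=90°, α=15°
  d=(0.9659,0.2588)  start (2,5)  tX=0.8179 tY=1.8932  stride 1/|dx|=1.0353 1/|dy|=3.8637
    cross x-line → (3,5), t=0.8179
    cross x-line → (4,5), t=1.8531 (wall)
  → r_2 = 1.8531
beam 3: φ=180°, α=105°
  d=(-0.2588,0.9659)  start (2,5)  tX=0.8114 tY=0.5073  stride 1/|dx|=3.8637 1/|dy|=1.0353
    cross y-line → (2,6), t=0.5073 (wall)
  → r_3 = 0.5073
beam 4: φ=270°, α=195°
  d=(-0.9659,-0.2588)  start (2,5)  tX=0.2174 tY=1.9705  stride 1/|dx|=1.0353 1/|dy|=3.8637
    cross x-line → (1,5), t=0.2174
    cross x-line → (0,5), t=1.2527 (wall)
  → r_4 = 1.2527

ranges = [3.0523, 1.8531, 0.5073, 1.2527]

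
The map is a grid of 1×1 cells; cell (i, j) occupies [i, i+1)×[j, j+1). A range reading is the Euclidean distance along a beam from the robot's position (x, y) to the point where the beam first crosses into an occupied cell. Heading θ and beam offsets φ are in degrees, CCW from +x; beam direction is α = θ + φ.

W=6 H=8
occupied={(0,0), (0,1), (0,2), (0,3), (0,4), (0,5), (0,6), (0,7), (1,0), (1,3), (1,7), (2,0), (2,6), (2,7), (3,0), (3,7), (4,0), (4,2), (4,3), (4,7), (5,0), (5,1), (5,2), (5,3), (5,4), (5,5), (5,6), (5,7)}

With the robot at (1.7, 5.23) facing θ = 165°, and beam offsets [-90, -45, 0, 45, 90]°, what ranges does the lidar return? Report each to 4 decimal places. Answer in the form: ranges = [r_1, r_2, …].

beam 1: φ=-90°, α=75°
  dir = (cos 75°, sin 75°) = (0.2588, 0.9659); from cell (1,5)
  next x-line at t=1.1591, next y-line at t=0.7972; Δt_x=3.8637, Δt_y=1.0353
    y: enter (1,6) at t=0.7972
    x: enter (2,6) at t=1.1591 ← occupied
  → r_1 = 1.1591
beam 2: φ=-45°, α=120°
  dir = (cos 120°, sin 120°) = (-0.5000, 0.8660); from cell (1,5)
  next x-line at t=1.4000, next y-line at t=0.8891; Δt_x=2.0000, Δt_y=1.1547
    y: enter (1,6) at t=0.8891
    x: enter (0,6) at t=1.4000 ← occupied
  → r_2 = 1.4000
beam 3: φ=0°, α=165°
  dir = (cos 165°, sin 165°) = (-0.9659, 0.2588); from cell (1,5)
  next x-line at t=0.7247, next y-line at t=2.9751; Δt_x=1.0353, Δt_y=3.8637
    x: enter (0,5) at t=0.7247 ← occupied
  → r_3 = 0.7247
beam 4: φ=45°, α=210°
  dir = (cos 210°, sin 210°) = (-0.8660, -0.5000); from cell (1,5)
  next x-line at t=0.8083, next y-line at t=0.4600; Δt_x=1.1547, Δt_y=2.0000
    y: enter (1,4) at t=0.4600
    x: enter (0,4) at t=0.8083 ← occupied
  → r_4 = 0.8083
beam 5: φ=90°, α=255°
  dir = (cos 255°, sin 255°) = (-0.2588, -0.9659); from cell (1,5)
  next x-line at t=2.7046, next y-line at t=0.2381; Δt_x=3.8637, Δt_y=1.0353
    y: enter (1,4) at t=0.2381
    y: enter (1,3) at t=1.2734 ← occupied
  → r_5 = 1.2734

ranges = [1.1591, 1.4000, 0.7247, 0.8083, 1.2734]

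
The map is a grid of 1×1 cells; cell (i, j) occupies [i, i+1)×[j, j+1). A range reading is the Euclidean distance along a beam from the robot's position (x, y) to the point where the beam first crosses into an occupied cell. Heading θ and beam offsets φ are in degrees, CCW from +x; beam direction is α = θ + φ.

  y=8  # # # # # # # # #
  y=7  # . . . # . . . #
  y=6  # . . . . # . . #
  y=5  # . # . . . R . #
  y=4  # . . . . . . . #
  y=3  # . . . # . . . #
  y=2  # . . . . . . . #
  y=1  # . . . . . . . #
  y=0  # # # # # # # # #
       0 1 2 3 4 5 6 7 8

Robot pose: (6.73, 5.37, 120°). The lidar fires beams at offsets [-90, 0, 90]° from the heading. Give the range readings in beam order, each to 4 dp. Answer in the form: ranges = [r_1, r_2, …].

beam 1: φ=-90°, α=30°
  direction (0.8660, 0.5000); cell (6,5); t to first gridline: x 0.3118, y 1.2600 (then +1.1547 / +2.0000)
    (7,5) via x @ 0.3118
    (7,6) via y @ 1.2600
    (8,6) via x @ 1.4665  # hit
  → r_1 = 1.4665
beam 2: φ=0°, α=120°
  direction (-0.5000, 0.8660); cell (6,5); t to first gridline: x 1.4600, y 0.7275 (then +2.0000 / +1.1547)
    (6,6) via y @ 0.7275
    (5,6) via x @ 1.4600  # hit
  → r_2 = 1.4600
beam 3: φ=90°, α=210°
  direction (-0.8660, -0.5000); cell (6,5); t to first gridline: x 0.8429, y 0.7400 (then +1.1547 / +2.0000)
    (6,4) via y @ 0.7400
    (5,4) via x @ 0.8429
    (4,4) via x @ 1.9976
    (4,3) via y @ 2.7400  # hit
  → r_3 = 2.7400

ranges = [1.4665, 1.4600, 2.7400]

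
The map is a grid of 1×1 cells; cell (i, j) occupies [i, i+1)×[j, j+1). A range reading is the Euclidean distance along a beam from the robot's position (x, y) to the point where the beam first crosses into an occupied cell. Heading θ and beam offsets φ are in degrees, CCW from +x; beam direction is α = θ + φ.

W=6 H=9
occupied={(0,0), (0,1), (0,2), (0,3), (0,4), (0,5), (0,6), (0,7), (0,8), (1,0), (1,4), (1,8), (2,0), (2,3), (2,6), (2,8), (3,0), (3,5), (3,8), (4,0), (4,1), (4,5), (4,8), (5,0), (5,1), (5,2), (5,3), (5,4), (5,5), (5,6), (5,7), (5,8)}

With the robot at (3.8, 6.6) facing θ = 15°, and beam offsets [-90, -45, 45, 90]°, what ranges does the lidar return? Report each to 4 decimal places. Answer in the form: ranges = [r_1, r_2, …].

beam 1: φ=-90°, α=285°
  direction (0.2588, -0.9659); cell (3,6); t to first gridline: x 0.7727, y 0.6212 (then +3.8637 / +1.0353)
    (3,5) via y @ 0.6212  # hit
  → r_1 = 0.6212
beam 2: φ=-45°, α=330°
  direction (0.8660, -0.5000); cell (3,6); t to first gridline: x 0.2309, y 1.2000 (then +1.1547 / +2.0000)
    (4,6) via x @ 0.2309
    (4,5) via y @ 1.2000  # hit
  → r_2 = 1.2000
beam 3: φ=45°, α=60°
  direction (0.5000, 0.8660); cell (3,6); t to first gridline: x 0.4000, y 0.4619 (then +2.0000 / +1.1547)
    (4,6) via x @ 0.4000
    (4,7) via y @ 0.4619
    (4,8) via y @ 1.6166  # hit
  → r_3 = 1.6166
beam 4: φ=90°, α=105°
  direction (-0.2588, 0.9659); cell (3,6); t to first gridline: x 3.0910, y 0.4141 (then +3.8637 / +1.0353)
    (3,7) via y @ 0.4141
    (3,8) via y @ 1.4494  # hit
  → r_4 = 1.4494

ranges = [0.6212, 1.2000, 1.6166, 1.4494]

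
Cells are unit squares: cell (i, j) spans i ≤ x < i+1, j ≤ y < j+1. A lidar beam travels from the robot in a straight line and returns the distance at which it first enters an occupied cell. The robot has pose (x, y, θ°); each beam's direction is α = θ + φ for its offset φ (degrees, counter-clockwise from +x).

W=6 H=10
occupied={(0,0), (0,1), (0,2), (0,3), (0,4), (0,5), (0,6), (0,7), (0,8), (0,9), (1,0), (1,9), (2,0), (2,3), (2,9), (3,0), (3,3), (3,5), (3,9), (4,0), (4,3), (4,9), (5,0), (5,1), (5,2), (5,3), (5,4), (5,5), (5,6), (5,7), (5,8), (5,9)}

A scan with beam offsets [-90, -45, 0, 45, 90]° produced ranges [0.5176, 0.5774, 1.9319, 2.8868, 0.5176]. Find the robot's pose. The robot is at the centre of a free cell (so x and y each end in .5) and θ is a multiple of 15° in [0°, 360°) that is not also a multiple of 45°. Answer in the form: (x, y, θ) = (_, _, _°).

(x, y, θ) = (1.5, 3.5, 255°)

Candidates: 28 free-cell centres × 16 headings = 448 poses. Raycast each; keep the one whose scan matches to 4 dp.
  (1.5, 5.5, 150°): beam 1 = 4.0415 ≠ 0.5176 ✗
  (4.5, 1.5, 345°): beam 3 = 0.5176 ≠ 1.9319 ✗
  (2.5, 6.5, 75°): beam 1 = 2.5882 ≠ 0.5176 ✗
  (4.5, 5.5, 240°): beam 1 = 0.5774 ≠ 0.5176 ✗
  …
  (1.5, 3.5, 255°): r_1=0.5176, r_2=0.5774, r_3=1.9319, r_4=2.8868, r_5=0.5176 — all match ✓
No second candidate reproduces the full scan.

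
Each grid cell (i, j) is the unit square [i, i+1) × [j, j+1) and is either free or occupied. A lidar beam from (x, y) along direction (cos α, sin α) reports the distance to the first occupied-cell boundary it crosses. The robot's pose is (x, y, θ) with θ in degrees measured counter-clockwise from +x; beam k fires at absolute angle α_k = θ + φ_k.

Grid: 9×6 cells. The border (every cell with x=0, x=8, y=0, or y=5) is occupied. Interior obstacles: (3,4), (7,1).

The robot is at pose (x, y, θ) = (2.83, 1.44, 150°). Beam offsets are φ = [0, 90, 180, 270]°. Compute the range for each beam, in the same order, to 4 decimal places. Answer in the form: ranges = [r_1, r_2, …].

beam 1: φ=0°, α=150°
  d=(-0.8660,0.5000)  start (2,1)  tX=0.9584 tY=1.1200  stride 1/|dx|=1.1547 1/|dy|=2.0000
    cross x-line → (1,1), t=0.9584
    cross y-line → (1,2), t=1.1200
    cross x-line → (0,2), t=2.1131 (wall)
  → r_1 = 2.1131
beam 2: φ=90°, α=240°
  d=(-0.5000,-0.8660)  start (2,1)  tX=1.6600 tY=0.5081  stride 1/|dx|=2.0000 1/|dy|=1.1547
    cross y-line → (2,0), t=0.5081 (wall)
  → r_2 = 0.5081
beam 3: φ=180°, α=330°
  d=(0.8660,-0.5000)  start (2,1)  tX=0.1963 tY=0.8800  stride 1/|dx|=1.1547 1/|dy|=2.0000
    cross x-line → (3,1), t=0.1963
    cross y-line → (3,0), t=0.8800 (wall)
  → r_3 = 0.8800
beam 4: φ=270°, α=60°
  d=(0.5000,0.8660)  start (2,1)  tX=0.3400 tY=0.6466  stride 1/|dx|=2.0000 1/|dy|=1.1547
    cross x-line → (3,1), t=0.3400
    cross y-line → (3,2), t=0.6466
    cross y-line → (3,3), t=1.8013
    cross x-line → (4,3), t=2.3400
    cross y-line → (4,4), t=2.9560
    cross y-line → (4,5), t=4.1107 (wall)
  → r_4 = 4.1107

ranges = [2.1131, 0.5081, 0.8800, 4.1107]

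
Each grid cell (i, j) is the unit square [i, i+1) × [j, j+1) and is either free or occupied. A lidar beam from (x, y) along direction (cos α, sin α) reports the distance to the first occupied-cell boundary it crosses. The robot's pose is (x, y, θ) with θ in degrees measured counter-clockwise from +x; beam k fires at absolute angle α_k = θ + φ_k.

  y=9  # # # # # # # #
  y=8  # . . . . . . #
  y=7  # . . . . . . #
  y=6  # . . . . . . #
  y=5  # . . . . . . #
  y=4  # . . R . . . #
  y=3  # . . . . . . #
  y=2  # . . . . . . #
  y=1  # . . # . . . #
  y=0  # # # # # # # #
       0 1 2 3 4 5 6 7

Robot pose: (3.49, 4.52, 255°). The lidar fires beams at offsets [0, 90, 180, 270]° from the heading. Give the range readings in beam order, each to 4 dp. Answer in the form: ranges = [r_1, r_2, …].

ranges = [3.6442, 3.6338, 4.6380, 2.5778]

beam 1: φ=0°, α=255°
  direction (-0.2588, -0.9659); cell (3,4); t to first gridline: x 1.8932, y 0.5383 (then +3.8637 / +1.0353)
    (3,3) via y @ 0.5383
    (3,2) via y @ 1.5736
    (2,2) via x @ 1.8932
    (2,1) via y @ 2.6089
    (2,0) via y @ 3.6442  # hit
  → r_1 = 3.6442
beam 2: φ=90°, α=345°
  direction (0.9659, -0.2588); cell (3,4); t to first gridline: x 0.5280, y 2.0091 (then +1.0353 / +3.8637)
    (4,4) via x @ 0.5280
    (5,4) via x @ 1.5633
    (5,3) via y @ 2.0091
    (6,3) via x @ 2.5985
    (7,3) via x @ 3.6338  # hit
  → r_2 = 3.6338
beam 3: φ=180°, α=75°
  direction (0.2588, 0.9659); cell (3,4); t to first gridline: x 1.9705, y 0.4969 (then +3.8637 / +1.0353)
    (3,5) via y @ 0.4969
    (3,6) via y @ 1.5322
    (4,6) via x @ 1.9705
    (4,7) via y @ 2.5675
    (4,8) via y @ 3.6028
    (4,9) via y @ 4.6380  # hit
  → r_3 = 4.6380
beam 4: φ=270°, α=165°
  direction (-0.9659, 0.2588); cell (3,4); t to first gridline: x 0.5073, y 1.8546 (then +1.0353 / +3.8637)
    (2,4) via x @ 0.5073
    (1,4) via x @ 1.5426
    (1,5) via y @ 1.8546
    (0,5) via x @ 2.5778  # hit
  → r_4 = 2.5778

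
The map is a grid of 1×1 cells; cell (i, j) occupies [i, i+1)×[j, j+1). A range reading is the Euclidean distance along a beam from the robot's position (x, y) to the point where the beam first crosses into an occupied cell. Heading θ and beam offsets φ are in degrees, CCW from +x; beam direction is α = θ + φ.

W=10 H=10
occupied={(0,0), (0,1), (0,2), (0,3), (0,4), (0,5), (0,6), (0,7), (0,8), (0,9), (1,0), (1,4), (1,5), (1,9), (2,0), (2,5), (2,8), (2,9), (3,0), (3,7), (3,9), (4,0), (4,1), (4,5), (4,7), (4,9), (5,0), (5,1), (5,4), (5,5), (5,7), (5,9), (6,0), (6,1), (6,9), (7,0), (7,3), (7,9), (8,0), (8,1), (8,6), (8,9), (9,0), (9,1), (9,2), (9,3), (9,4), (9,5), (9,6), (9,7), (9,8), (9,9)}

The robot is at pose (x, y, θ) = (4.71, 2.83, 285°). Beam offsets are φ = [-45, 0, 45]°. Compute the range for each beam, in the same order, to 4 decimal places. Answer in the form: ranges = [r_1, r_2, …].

ranges = [0.9584, 0.8593, 1.6600]

beam 1: φ=-45°, α=240°
  dir = (cos 240°, sin 240°) = (-0.5000, -0.8660); from cell (4,2)
  next x-line at t=1.4200, next y-line at t=0.9584; Δt_x=2.0000, Δt_y=1.1547
    y: enter (4,1) at t=0.9584 ← occupied
  → r_1 = 0.9584
beam 2: φ=0°, α=285°
  dir = (cos 285°, sin 285°) = (0.2588, -0.9659); from cell (4,2)
  next x-line at t=1.1205, next y-line at t=0.8593; Δt_x=3.8637, Δt_y=1.0353
    y: enter (4,1) at t=0.8593 ← occupied
  → r_2 = 0.8593
beam 3: φ=45°, α=330°
  dir = (cos 330°, sin 330°) = (0.8660, -0.5000); from cell (4,2)
  next x-line at t=0.3349, next y-line at t=1.6600; Δt_x=1.1547, Δt_y=2.0000
    x: enter (5,2) at t=0.3349
    x: enter (6,2) at t=1.4896
    y: enter (6,1) at t=1.6600 ← occupied
  → r_3 = 1.6600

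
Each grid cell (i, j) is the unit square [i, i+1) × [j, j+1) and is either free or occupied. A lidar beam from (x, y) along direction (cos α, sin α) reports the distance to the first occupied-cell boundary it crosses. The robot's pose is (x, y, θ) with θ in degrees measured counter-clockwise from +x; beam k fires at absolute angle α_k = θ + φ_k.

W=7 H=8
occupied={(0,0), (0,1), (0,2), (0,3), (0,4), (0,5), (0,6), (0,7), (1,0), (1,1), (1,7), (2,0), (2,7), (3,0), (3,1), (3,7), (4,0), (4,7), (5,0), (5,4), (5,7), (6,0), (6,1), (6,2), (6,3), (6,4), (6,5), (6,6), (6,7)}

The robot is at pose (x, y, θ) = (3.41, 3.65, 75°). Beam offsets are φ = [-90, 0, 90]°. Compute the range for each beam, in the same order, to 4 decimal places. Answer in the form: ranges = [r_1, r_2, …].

ranges = [2.6814, 3.4682, 2.4950]

beam 1: φ=-90°, α=345°
  d=(0.9659,-0.2588)  start (3,3)  tX=0.6108 tY=2.5114  stride 1/|dx|=1.0353 1/|dy|=3.8637
    cross x-line → (4,3), t=0.6108
    cross x-line → (5,3), t=1.6461
    cross y-line → (5,2), t=2.5114
    cross x-line → (6,2), t=2.6814 (wall)
  → r_1 = 2.6814
beam 2: φ=0°, α=75°
  d=(0.2588,0.9659)  start (3,3)  tX=2.2796 tY=0.3623  stride 1/|dx|=3.8637 1/|dy|=1.0353
    cross y-line → (3,4), t=0.3623
    cross y-line → (3,5), t=1.3976
    cross x-line → (4,5), t=2.2796
    cross y-line → (4,6), t=2.4329
    cross y-line → (4,7), t=3.4682 (wall)
  → r_2 = 3.4682
beam 3: φ=90°, α=165°
  d=(-0.9659,0.2588)  start (3,3)  tX=0.4245 tY=1.3523  stride 1/|dx|=1.0353 1/|dy|=3.8637
    cross x-line → (2,3), t=0.4245
    cross y-line → (2,4), t=1.3523
    cross x-line → (1,4), t=1.4597
    cross x-line → (0,4), t=2.4950 (wall)
  → r_3 = 2.4950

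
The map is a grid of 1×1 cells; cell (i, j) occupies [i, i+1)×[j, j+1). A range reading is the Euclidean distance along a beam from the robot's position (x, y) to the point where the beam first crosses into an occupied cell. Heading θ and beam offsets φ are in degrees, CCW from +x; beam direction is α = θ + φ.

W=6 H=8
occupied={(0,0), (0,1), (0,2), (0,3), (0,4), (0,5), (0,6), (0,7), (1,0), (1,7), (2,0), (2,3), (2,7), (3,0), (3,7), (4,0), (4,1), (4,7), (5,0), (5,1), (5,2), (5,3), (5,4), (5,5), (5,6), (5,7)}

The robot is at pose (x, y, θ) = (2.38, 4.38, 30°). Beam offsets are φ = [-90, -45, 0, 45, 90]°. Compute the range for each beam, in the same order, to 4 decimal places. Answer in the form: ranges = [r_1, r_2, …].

beam 1: φ=-90°, α=300°
  direction (0.5000, -0.8660); cell (2,4); t to first gridline: x 1.2400, y 0.4388 (then +2.0000 / +1.1547)
    (2,3) via y @ 0.4388  # hit
  → r_1 = 0.4388
beam 2: φ=-45°, α=345°
  direction (0.9659, -0.2588); cell (2,4); t to first gridline: x 0.6419, y 1.4682 (then +1.0353 / +3.8637)
    (3,4) via x @ 0.6419
    (3,3) via y @ 1.4682
    (4,3) via x @ 1.6771
    (5,3) via x @ 2.7124  # hit
  → r_2 = 2.7124
beam 3: φ=0°, α=30°
  direction (0.8660, 0.5000); cell (2,4); t to first gridline: x 0.7159, y 1.2400 (then +1.1547 / +2.0000)
    (3,4) via x @ 0.7159
    (3,5) via y @ 1.2400
    (4,5) via x @ 1.8706
    (5,5) via x @ 3.0253  # hit
  → r_3 = 3.0253
beam 4: φ=45°, α=75°
  direction (0.2588, 0.9659); cell (2,4); t to first gridline: x 2.3955, y 0.6419 (then +3.8637 / +1.0353)
    (2,5) via y @ 0.6419
    (2,6) via y @ 1.6771
    (3,6) via x @ 2.3955
    (3,7) via y @ 2.7124  # hit
  → r_4 = 2.7124
beam 5: φ=90°, α=120°
  direction (-0.5000, 0.8660); cell (2,4); t to first gridline: x 0.7600, y 0.7159 (then +2.0000 / +1.1547)
    (2,5) via y @ 0.7159
    (1,5) via x @ 0.7600
    (1,6) via y @ 1.8706
    (0,6) via x @ 2.7600  # hit
  → r_5 = 2.7600

ranges = [0.4388, 2.7124, 3.0253, 2.7124, 2.7600]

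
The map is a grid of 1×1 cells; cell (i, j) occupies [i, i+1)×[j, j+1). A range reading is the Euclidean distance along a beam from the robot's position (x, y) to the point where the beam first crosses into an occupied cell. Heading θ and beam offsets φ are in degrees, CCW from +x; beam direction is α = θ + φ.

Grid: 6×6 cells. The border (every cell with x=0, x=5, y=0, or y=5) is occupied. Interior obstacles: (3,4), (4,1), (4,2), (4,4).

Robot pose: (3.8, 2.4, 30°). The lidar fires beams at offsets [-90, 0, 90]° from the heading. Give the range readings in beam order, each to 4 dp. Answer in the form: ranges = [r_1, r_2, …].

ranges = [0.4000, 0.2309, 3.0022]

beam 1: φ=-90°, α=300°
  d=(0.5000,-0.8660)  start (3,2)  tX=0.4000 tY=0.4619  stride 1/|dx|=2.0000 1/|dy|=1.1547
    cross x-line → (4,2), t=0.4000 (wall)
  → r_1 = 0.4000
beam 2: φ=0°, α=30°
  d=(0.8660,0.5000)  start (3,2)  tX=0.2309 tY=1.2000  stride 1/|dx|=1.1547 1/|dy|=2.0000
    cross x-line → (4,2), t=0.2309 (wall)
  → r_2 = 0.2309
beam 3: φ=90°, α=120°
  d=(-0.5000,0.8660)  start (3,2)  tX=1.6000 tY=0.6928  stride 1/|dx|=2.0000 1/|dy|=1.1547
    cross y-line → (3,3), t=0.6928
    cross x-line → (2,3), t=1.6000
    cross y-line → (2,4), t=1.8475
    cross y-line → (2,5), t=3.0022 (wall)
  → r_3 = 3.0022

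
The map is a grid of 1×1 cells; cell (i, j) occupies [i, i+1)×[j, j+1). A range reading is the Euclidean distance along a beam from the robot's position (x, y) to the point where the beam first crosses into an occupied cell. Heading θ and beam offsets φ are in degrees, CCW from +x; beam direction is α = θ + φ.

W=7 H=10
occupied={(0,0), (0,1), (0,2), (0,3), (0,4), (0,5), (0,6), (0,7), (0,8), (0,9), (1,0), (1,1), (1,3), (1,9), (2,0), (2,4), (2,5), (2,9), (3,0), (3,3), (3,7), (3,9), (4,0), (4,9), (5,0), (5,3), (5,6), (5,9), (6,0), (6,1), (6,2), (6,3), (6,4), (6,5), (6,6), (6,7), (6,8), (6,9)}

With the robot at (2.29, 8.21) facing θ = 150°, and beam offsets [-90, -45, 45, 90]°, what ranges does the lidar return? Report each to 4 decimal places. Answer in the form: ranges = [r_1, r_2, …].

ranges = [0.9122, 0.8179, 1.3355, 2.5800]

beam 1: φ=-90°, α=60°
  d=(0.5000,0.8660)  start (2,8)  tX=1.4200 tY=0.9122  stride 1/|dx|=2.0000 1/|dy|=1.1547
    cross y-line → (2,9), t=0.9122 (wall)
  → r_1 = 0.9122
beam 2: φ=-45°, α=105°
  d=(-0.2588,0.9659)  start (2,8)  tX=1.1205 tY=0.8179  stride 1/|dx|=3.8637 1/|dy|=1.0353
    cross y-line → (2,9), t=0.8179 (wall)
  → r_2 = 0.8179
beam 3: φ=45°, α=195°
  d=(-0.9659,-0.2588)  start (2,8)  tX=0.3002 tY=0.8114  stride 1/|dx|=1.0353 1/|dy|=3.8637
    cross x-line → (1,8), t=0.3002
    cross y-line → (1,7), t=0.8114
    cross x-line → (0,7), t=1.3355 (wall)
  → r_3 = 1.3355
beam 4: φ=90°, α=240°
  d=(-0.5000,-0.8660)  start (2,8)  tX=0.5800 tY=0.2425  stride 1/|dx|=2.0000 1/|dy|=1.1547
    cross y-line → (2,7), t=0.2425
    cross x-line → (1,7), t=0.5800
    cross y-line → (1,6), t=1.3972
    cross y-line → (1,5), t=2.5519
    cross x-line → (0,5), t=2.5800 (wall)
  → r_4 = 2.5800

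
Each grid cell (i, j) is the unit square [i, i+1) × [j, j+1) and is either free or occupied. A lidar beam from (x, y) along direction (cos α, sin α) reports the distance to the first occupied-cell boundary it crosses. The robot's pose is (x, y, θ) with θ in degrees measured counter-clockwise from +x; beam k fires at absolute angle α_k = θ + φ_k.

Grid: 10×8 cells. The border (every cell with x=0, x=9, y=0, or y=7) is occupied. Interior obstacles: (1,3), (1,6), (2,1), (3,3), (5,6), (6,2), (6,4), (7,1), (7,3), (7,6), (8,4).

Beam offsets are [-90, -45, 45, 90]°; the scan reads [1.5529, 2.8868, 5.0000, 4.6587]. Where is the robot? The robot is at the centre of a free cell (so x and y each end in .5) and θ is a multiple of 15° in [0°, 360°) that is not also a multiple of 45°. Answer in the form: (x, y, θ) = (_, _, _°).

(x, y, θ) = (4.5, 2.5, 15°)

Enumerate (i+0.5, j+0.5, θ) over the 37 free cells and 16 admissible headings. For each, cast all 4 beams and compare to the given ranges.
  (7.5, 2.5, 195°): beam 1 = 0.5176 ≠ 1.5529 ✗
  (5.5, 1.5, 240°): beam 1 = 4.0415 ≠ 1.5529 ✗
  (2.5, 2.5, 120°): beam 1 = 1.0000 ≠ 1.5529 ✗
  (4.5, 5.5, 60°): beam 1 = 1.7321 ≠ 1.5529 ✗
  …
  (4.5, 2.5, 15°): r_1=1.5529, r_2=2.8868, r_3=5.0000, r_4=4.6587 — all match ✓
Unique over the lattice → pose = (4.5, 2.5, 15°).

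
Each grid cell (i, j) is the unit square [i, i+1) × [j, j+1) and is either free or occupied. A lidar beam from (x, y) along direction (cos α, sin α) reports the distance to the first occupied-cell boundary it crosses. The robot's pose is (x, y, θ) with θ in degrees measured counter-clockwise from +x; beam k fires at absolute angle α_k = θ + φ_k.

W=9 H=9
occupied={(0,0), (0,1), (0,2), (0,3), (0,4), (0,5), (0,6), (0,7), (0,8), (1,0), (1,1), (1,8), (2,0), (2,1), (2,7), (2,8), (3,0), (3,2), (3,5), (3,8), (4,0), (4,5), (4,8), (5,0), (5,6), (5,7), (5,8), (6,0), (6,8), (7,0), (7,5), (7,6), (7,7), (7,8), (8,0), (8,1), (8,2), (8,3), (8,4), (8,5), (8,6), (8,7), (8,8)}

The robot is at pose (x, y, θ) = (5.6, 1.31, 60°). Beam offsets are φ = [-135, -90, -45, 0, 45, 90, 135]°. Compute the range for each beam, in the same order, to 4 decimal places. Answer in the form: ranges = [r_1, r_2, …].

ranges = [0.3209, 0.6200, 2.4847, 4.2608, 3.8202, 1.8475, 1.1977]

beam 1: φ=-135°, α=285°
  dir = (cos 285°, sin 285°) = (0.2588, -0.9659); from cell (5,1)
  next x-line at t=1.5455, next y-line at t=0.3209; Δt_x=3.8637, Δt_y=1.0353
    y: enter (5,0) at t=0.3209 ← occupied
  → r_1 = 0.3209
beam 2: φ=-90°, α=330°
  dir = (cos 330°, sin 330°) = (0.8660, -0.5000); from cell (5,1)
  next x-line at t=0.4619, next y-line at t=0.6200; Δt_x=1.1547, Δt_y=2.0000
    x: enter (6,1) at t=0.4619
    y: enter (6,0) at t=0.6200 ← occupied
  → r_2 = 0.6200
beam 3: φ=-45°, α=15°
  dir = (cos 15°, sin 15°) = (0.9659, 0.2588); from cell (5,1)
  next x-line at t=0.4141, next y-line at t=2.6660; Δt_x=1.0353, Δt_y=3.8637
    x: enter (6,1) at t=0.4141
    x: enter (7,1) at t=1.4494
    x: enter (8,1) at t=2.4847 ← occupied
  → r_3 = 2.4847
beam 4: φ=0°, α=60°
  dir = (cos 60°, sin 60°) = (0.5000, 0.8660); from cell (5,1)
  next x-line at t=0.8000, next y-line at t=0.7967; Δt_x=2.0000, Δt_y=1.1547
    y: enter (5,2) at t=0.7967
    x: enter (6,2) at t=0.8000
    y: enter (6,3) at t=1.9514
    x: enter (7,3) at t=2.8000
    y: enter (7,4) at t=3.1061
    y: enter (7,5) at t=4.2608 ← occupied
  → r_4 = 4.2608
beam 5: φ=45°, α=105°
  dir = (cos 105°, sin 105°) = (-0.2588, 0.9659); from cell (5,1)
  next x-line at t=2.3182, next y-line at t=0.7143; Δt_x=3.8637, Δt_y=1.0353
    y: enter (5,2) at t=0.7143
    y: enter (5,3) at t=1.7496
    x: enter (4,3) at t=2.3182
    y: enter (4,4) at t=2.7849
    y: enter (4,5) at t=3.8202 ← occupied
  → r_5 = 3.8202
beam 6: φ=90°, α=150°
  dir = (cos 150°, sin 150°) = (-0.8660, 0.5000); from cell (5,1)
  next x-line at t=0.6928, next y-line at t=1.3800; Δt_x=1.1547, Δt_y=2.0000
    x: enter (4,1) at t=0.6928
    y: enter (4,2) at t=1.3800
    x: enter (3,2) at t=1.8475 ← occupied
  → r_6 = 1.8475
beam 7: φ=135°, α=195°
  dir = (cos 195°, sin 195°) = (-0.9659, -0.2588); from cell (5,1)
  next x-line at t=0.6212, next y-line at t=1.1977; Δt_x=1.0353, Δt_y=3.8637
    x: enter (4,1) at t=0.6212
    y: enter (4,0) at t=1.1977 ← occupied
  → r_7 = 1.1977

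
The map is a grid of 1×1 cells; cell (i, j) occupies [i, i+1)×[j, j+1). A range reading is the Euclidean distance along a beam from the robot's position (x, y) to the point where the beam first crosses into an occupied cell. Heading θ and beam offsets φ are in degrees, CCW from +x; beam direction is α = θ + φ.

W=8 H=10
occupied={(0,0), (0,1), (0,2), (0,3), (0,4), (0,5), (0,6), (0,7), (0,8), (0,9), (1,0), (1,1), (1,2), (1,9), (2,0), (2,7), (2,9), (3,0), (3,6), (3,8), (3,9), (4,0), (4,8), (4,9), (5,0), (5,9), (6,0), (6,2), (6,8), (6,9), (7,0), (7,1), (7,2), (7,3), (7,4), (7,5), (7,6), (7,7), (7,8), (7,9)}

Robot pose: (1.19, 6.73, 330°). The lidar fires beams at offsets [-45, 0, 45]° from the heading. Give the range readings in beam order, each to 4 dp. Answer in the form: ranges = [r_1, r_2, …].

beam 1: φ=-45°, α=285°
  d=(0.2588,-0.9659)  start (1,6)  tX=3.1296 tY=0.7558  stride 1/|dx|=3.8637 1/|dy|=1.0353
    cross y-line → (1,5), t=0.7558
    cross y-line → (1,4), t=1.7910
    cross y-line → (1,3), t=2.8263
    cross x-line → (2,3), t=3.1296
    cross y-line → (2,2), t=3.8616
    cross y-line → (2,1), t=4.8969
    cross y-line → (2,0), t=5.9321 (wall)
  → r_1 = 5.9321
beam 2: φ=0°, α=330°
  d=(0.8660,-0.5000)  start (1,6)  tX=0.9353 tY=1.4600  stride 1/|dx|=1.1547 1/|dy|=2.0000
    cross x-line → (2,6), t=0.9353
    cross y-line → (2,5), t=1.4600
    cross x-line → (3,5), t=2.0900
    cross x-line → (4,5), t=3.2447
    cross y-line → (4,4), t=3.4600
    cross x-line → (5,4), t=4.3994
    cross y-line → (5,3), t=5.4600
    cross x-line → (6,3), t=5.5541
    cross x-line → (7,3), t=6.7088 (wall)
  → r_2 = 6.7088
beam 3: φ=45°, α=15°
  d=(0.9659,0.2588)  start (1,6)  tX=0.8386 tY=1.0432  stride 1/|dx|=1.0353 1/|dy|=3.8637
    cross x-line → (2,6), t=0.8386
    cross y-line → (2,7), t=1.0432 (wall)
  → r_3 = 1.0432

ranges = [5.9321, 6.7088, 1.0432]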